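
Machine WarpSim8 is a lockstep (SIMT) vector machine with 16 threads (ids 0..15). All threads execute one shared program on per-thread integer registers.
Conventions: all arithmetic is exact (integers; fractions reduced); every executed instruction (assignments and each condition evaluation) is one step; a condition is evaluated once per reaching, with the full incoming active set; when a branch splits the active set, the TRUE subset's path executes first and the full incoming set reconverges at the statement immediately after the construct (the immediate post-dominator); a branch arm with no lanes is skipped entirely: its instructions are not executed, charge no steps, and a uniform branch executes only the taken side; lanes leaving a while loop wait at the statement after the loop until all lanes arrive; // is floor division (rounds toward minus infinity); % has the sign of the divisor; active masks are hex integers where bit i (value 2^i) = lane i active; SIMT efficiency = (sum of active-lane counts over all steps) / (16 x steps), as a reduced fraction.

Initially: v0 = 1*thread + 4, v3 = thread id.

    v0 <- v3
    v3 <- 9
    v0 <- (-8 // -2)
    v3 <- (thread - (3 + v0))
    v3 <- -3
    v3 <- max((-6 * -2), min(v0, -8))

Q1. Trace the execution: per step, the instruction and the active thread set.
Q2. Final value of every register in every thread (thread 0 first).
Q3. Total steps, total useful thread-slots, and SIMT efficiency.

step 0: v0 <- v3                     0xffff
step 1: v3 <- 9                      0xffff
step 2: v0 <- (-8 // -2)             0xffff
step 3: v3 <- (thread - (3 + v0))    0xffff
step 4: v3 <- -3                     0xffff
step 5: v3 <- max((-6 * -2), min(v0, -8)) 0xffff

Answer: 6 steps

v0: 4,4,4,4,4,4,4,4,4,4,4,4,4,4,4,4
v3: 12,12,12,12,12,12,12,12,12,12,12,12,12,12,12,12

steps = 6; useful = 96; efficiency = 96/96 = 1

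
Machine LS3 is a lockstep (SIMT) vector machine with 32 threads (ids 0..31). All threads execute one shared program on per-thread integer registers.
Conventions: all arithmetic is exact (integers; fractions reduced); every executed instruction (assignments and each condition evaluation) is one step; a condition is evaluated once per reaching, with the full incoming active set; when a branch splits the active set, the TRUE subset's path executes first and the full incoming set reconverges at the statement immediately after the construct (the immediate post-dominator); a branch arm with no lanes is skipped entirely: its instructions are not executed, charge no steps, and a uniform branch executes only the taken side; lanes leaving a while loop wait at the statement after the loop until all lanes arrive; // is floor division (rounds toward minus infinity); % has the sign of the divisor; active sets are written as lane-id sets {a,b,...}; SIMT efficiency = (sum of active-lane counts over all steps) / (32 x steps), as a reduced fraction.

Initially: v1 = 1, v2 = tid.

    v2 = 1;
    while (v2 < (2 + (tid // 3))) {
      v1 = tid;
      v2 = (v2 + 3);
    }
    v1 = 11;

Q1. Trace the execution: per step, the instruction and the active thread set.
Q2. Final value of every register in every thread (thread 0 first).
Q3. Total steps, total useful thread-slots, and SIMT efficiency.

step 0: v2 <- 1                      {0,1,2,3,4,5,6,7,8,9,10,11,12,13,14,15,16,17,18,19,20,21,22,23,24,25,26,27,28,29,30,31}
step 1: eval (v2 < (2 + (tid // 3))) {0,1,2,3,4,5,6,7,8,9,10,11,12,13,14,15,16,17,18,19,20,21,22,23,24,25,26,27,28,29,30,31}
step 2: v1 <- tid                    {0,1,2,3,4,5,6,7,8,9,10,11,12,13,14,15,16,17,18,19,20,21,22,23,24,25,26,27,28,29,30,31}
step 3: v2 <- (v2 + 3)               {0,1,2,3,4,5,6,7,8,9,10,11,12,13,14,15,16,17,18,19,20,21,22,23,24,25,26,27,28,29,30,31}
step 4: eval (v2 < (2 + (tid // 3))) {0,1,2,3,4,5,6,7,8,9,10,11,12,13,14,15,16,17,18,19,20,21,22,23,24,25,26,27,28,29,30,31}
step 5: v1 <- tid                    {9,10,11,12,13,14,15,16,17,18,19,20,21,22,23,24,25,26,27,28,29,30,31}
step 6: v2 <- (v2 + 3)               {9,10,11,12,13,14,15,16,17,18,19,20,21,22,23,24,25,26,27,28,29,30,31}
step 7: eval (v2 < (2 + (tid // 3))) {9,10,11,12,13,14,15,16,17,18,19,20,21,22,23,24,25,26,27,28,29,30,31}
step 8: v1 <- tid                    {18,19,20,21,22,23,24,25,26,27,28,29,30,31}
step 9: v2 <- (v2 + 3)               {18,19,20,21,22,23,24,25,26,27,28,29,30,31}
step 10: eval (v2 < (2 + (tid // 3))) {18,19,20,21,22,23,24,25,26,27,28,29,30,31}
step 11: v1 <- tid                    {27,28,29,30,31}
step 12: v2 <- (v2 + 3)               {27,28,29,30,31}
step 13: eval (v2 < (2 + (tid // 3))) {27,28,29,30,31}
step 14: v1 <- 11                     {0,1,2,3,4,5,6,7,8,9,10,11,12,13,14,15,16,17,18,19,20,21,22,23,24,25,26,27,28,29,30,31}

Answer: 15 steps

v1: 11,11,11,11,11,11,11,11,11,11,11,11,11,11,11,11,11,11,11,11,11,11,11,11,11,11,11,11,11,11,11,11
v2: 4,4,4,4,4,4,4,4,4,7,7,7,7,7,7,7,7,7,10,10,10,10,10,10,10,10,10,13,13,13,13,13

steps = 15; useful = 318; efficiency = 318/480 = 53/80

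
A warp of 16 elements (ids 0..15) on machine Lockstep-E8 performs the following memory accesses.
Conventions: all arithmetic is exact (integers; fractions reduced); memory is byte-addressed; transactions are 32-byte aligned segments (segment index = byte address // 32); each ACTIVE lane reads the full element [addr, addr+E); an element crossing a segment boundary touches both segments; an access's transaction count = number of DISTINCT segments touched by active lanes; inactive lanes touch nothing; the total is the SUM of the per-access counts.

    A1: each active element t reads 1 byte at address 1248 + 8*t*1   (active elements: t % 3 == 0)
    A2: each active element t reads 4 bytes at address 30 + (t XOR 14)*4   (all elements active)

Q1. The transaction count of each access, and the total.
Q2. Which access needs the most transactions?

A1: 4 transactions
A2: 3 transactions

Answer: 4,3; total 7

Answer: A1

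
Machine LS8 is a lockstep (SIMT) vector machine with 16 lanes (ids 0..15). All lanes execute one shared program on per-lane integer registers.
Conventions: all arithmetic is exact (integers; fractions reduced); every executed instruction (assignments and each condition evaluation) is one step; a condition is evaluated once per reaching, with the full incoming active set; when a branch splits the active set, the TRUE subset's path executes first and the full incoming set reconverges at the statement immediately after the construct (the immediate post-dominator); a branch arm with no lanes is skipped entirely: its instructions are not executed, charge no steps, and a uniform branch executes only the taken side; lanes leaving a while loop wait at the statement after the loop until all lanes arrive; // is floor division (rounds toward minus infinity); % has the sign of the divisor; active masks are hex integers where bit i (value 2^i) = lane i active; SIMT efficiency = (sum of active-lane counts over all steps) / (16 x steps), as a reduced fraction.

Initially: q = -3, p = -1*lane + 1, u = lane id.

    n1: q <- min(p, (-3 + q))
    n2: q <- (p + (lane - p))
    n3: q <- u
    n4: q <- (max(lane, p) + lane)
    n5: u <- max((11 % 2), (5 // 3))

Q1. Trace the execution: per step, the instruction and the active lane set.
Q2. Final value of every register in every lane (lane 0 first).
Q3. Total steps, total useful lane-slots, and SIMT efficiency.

step 0: q <- min(p, (-3 + q))        0xffff
step 1: q <- (p + (lane - p))        0xffff
step 2: q <- u                       0xffff
step 3: q <- (max(lane, p) + lane)   0xffff
step 4: u <- max((11 % 2), (5 // 3)) 0xffff

Answer: 5 steps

q: 1,2,4,6,8,10,12,14,16,18,20,22,24,26,28,30
p: 1,0,-1,-2,-3,-4,-5,-6,-7,-8,-9,-10,-11,-12,-13,-14
u: 1,1,1,1,1,1,1,1,1,1,1,1,1,1,1,1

steps = 5; useful = 80; efficiency = 80/80 = 1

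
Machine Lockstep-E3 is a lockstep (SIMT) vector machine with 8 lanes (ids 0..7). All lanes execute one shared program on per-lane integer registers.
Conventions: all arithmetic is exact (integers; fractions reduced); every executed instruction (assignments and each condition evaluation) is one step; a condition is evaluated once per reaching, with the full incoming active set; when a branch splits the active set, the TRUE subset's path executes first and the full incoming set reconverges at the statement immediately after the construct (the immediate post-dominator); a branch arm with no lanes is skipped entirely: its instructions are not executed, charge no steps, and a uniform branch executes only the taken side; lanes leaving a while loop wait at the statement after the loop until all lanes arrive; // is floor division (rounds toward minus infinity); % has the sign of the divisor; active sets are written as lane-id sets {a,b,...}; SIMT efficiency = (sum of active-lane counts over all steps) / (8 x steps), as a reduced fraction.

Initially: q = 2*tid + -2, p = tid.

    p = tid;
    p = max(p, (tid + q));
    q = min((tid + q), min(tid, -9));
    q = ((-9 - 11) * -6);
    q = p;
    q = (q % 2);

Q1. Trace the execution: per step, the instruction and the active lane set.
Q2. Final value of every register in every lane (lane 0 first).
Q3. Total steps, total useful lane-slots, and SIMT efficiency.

step 0: p <- tid                     {0,1,2,3,4,5,6,7}
step 1: p <- max(p, (tid + q))       {0,1,2,3,4,5,6,7}
step 2: q <- min((tid + q), min(tid, -9)) {0,1,2,3,4,5,6,7}
step 3: q <- ((-9 - 11) * -6)        {0,1,2,3,4,5,6,7}
step 4: q <- p                       {0,1,2,3,4,5,6,7}
step 5: q <- (q % 2)                 {0,1,2,3,4,5,6,7}

Answer: 6 steps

q: 0,1,0,1,0,1,0,1
p: 0,1,4,7,10,13,16,19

steps = 6; useful = 48; efficiency = 48/48 = 1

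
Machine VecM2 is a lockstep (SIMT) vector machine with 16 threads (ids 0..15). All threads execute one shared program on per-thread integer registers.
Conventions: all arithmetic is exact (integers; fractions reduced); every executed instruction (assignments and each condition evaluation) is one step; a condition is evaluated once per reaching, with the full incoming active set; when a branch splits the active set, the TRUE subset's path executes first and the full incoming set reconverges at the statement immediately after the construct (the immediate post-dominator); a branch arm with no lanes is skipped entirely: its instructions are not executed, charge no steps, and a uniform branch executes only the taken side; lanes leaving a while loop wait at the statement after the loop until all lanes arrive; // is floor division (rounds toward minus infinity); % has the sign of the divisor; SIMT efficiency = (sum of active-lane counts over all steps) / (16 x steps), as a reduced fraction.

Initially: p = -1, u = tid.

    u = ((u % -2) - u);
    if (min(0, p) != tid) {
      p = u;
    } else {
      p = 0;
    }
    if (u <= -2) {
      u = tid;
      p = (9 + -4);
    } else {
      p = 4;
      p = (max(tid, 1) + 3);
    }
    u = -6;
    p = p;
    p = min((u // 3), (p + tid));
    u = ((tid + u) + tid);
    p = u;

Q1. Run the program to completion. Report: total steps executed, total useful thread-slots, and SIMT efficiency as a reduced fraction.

Answer: 13 steps, 176 useful, 11/13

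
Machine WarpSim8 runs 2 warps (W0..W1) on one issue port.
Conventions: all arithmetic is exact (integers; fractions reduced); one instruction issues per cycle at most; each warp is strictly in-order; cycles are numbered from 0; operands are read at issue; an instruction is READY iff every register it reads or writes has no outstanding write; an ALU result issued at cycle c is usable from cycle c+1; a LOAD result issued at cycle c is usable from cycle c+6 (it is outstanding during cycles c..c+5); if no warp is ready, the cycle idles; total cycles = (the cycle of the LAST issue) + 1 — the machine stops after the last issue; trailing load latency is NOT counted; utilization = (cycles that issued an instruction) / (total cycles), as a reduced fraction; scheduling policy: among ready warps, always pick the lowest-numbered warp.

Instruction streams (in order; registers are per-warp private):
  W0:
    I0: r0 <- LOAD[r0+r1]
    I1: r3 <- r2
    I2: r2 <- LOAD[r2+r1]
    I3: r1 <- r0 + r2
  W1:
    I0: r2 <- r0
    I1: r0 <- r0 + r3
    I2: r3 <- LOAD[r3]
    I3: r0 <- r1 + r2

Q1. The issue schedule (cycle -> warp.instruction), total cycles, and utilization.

cycle 0: W0.I0
cycle 1: W0.I1
cycle 2: W0.I2
cycle 3: W1.I0
cycle 4: W1.I1
cycle 5: W1.I2
cycle 6: W1.I3
cycle 7: idle
cycle 8: W0.I3

Answer: 9 cycles, utilization 8/9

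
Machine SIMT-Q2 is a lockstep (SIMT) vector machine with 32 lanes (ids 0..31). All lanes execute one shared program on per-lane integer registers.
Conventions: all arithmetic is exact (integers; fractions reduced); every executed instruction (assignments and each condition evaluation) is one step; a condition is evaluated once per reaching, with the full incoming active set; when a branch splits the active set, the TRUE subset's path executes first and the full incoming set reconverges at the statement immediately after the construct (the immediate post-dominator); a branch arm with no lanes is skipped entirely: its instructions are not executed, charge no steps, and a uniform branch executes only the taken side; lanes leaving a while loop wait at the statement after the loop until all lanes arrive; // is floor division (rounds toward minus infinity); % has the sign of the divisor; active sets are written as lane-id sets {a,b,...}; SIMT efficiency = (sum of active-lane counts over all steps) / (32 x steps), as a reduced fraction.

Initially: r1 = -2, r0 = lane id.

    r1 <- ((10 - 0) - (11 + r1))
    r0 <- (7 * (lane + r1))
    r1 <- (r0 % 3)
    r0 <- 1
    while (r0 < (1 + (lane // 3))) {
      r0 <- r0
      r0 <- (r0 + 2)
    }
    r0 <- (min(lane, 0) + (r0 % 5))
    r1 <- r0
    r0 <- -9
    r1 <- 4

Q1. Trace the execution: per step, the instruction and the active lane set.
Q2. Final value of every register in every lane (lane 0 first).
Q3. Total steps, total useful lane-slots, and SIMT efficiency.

step 0: r1 <- ((10 - 0) - (11 + r1)) {0,1,2,3,4,5,6,7,8,9,10,11,12,13,14,15,16,17,18,19,20,21,22,23,24,25,26,27,28,29,30,31}
step 1: r0 <- (7 * (lane + r1))      {0,1,2,3,4,5,6,7,8,9,10,11,12,13,14,15,16,17,18,19,20,21,22,23,24,25,26,27,28,29,30,31}
step 2: r1 <- (r0 % 3)               {0,1,2,3,4,5,6,7,8,9,10,11,12,13,14,15,16,17,18,19,20,21,22,23,24,25,26,27,28,29,30,31}
step 3: r0 <- 1                      {0,1,2,3,4,5,6,7,8,9,10,11,12,13,14,15,16,17,18,19,20,21,22,23,24,25,26,27,28,29,30,31}
step 4: eval (r0 < (1 + (lane // 3))) {0,1,2,3,4,5,6,7,8,9,10,11,12,13,14,15,16,17,18,19,20,21,22,23,24,25,26,27,28,29,30,31}
step 5: r0 <- r0                     {3,4,5,6,7,8,9,10,11,12,13,14,15,16,17,18,19,20,21,22,23,24,25,26,27,28,29,30,31}
step 6: r0 <- (r0 + 2)               {3,4,5,6,7,8,9,10,11,12,13,14,15,16,17,18,19,20,21,22,23,24,25,26,27,28,29,30,31}
step 7: eval (r0 < (1 + (lane // 3))) {3,4,5,6,7,8,9,10,11,12,13,14,15,16,17,18,19,20,21,22,23,24,25,26,27,28,29,30,31}
step 8: r0 <- r0                     {9,10,11,12,13,14,15,16,17,18,19,20,21,22,23,24,25,26,27,28,29,30,31}
step 9: r0 <- (r0 + 2)               {9,10,11,12,13,14,15,16,17,18,19,20,21,22,23,24,25,26,27,28,29,30,31}
step 10: eval (r0 < (1 + (lane // 3))) {9,10,11,12,13,14,15,16,17,18,19,20,21,22,23,24,25,26,27,28,29,30,31}
step 11: r0 <- r0                     {15,16,17,18,19,20,21,22,23,24,25,26,27,28,29,30,31}
step 12: r0 <- (r0 + 2)               {15,16,17,18,19,20,21,22,23,24,25,26,27,28,29,30,31}
step 13: eval (r0 < (1 + (lane // 3))) {15,16,17,18,19,20,21,22,23,24,25,26,27,28,29,30,31}
step 14: r0 <- r0                     {21,22,23,24,25,26,27,28,29,30,31}
step 15: r0 <- (r0 + 2)               {21,22,23,24,25,26,27,28,29,30,31}
step 16: eval (r0 < (1 + (lane // 3))) {21,22,23,24,25,26,27,28,29,30,31}
step 17: r0 <- r0                     {27,28,29,30,31}
step 18: r0 <- (r0 + 2)               {27,28,29,30,31}
step 19: eval (r0 < (1 + (lane // 3))) {27,28,29,30,31}
step 20: r0 <- (min(lane, 0) + (r0 % 5)) {0,1,2,3,4,5,6,7,8,9,10,11,12,13,14,15,16,17,18,19,20,21,22,23,24,25,26,27,28,29,30,31}
step 21: r1 <- r0                     {0,1,2,3,4,5,6,7,8,9,10,11,12,13,14,15,16,17,18,19,20,21,22,23,24,25,26,27,28,29,30,31}
step 22: r0 <- -9                     {0,1,2,3,4,5,6,7,8,9,10,11,12,13,14,15,16,17,18,19,20,21,22,23,24,25,26,27,28,29,30,31}
step 23: r1 <- 4                      {0,1,2,3,4,5,6,7,8,9,10,11,12,13,14,15,16,17,18,19,20,21,22,23,24,25,26,27,28,29,30,31}

Answer: 24 steps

r1: 4,4,4,4,4,4,4,4,4,4,4,4,4,4,4,4,4,4,4,4,4,4,4,4,4,4,4,4,4,4,4,4
r0: -9,-9,-9,-9,-9,-9,-9,-9,-9,-9,-9,-9,-9,-9,-9,-9,-9,-9,-9,-9,-9,-9,-9,-9,-9,-9,-9,-9,-9,-9,-9,-9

steps = 24; useful = 543; efficiency = 543/768 = 181/256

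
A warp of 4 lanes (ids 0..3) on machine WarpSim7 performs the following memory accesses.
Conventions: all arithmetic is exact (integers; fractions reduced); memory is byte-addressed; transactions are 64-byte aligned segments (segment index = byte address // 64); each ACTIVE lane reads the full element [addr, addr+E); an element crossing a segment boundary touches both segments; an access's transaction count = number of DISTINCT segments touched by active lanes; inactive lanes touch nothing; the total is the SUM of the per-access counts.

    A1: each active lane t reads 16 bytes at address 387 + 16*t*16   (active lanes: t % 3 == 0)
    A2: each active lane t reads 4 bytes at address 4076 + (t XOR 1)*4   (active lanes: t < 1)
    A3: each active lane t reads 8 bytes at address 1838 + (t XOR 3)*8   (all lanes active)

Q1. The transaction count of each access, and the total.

A1: 2 transactions
A2: 1 transaction
A3: 2 transactions

Answer: 2,1,2; total 5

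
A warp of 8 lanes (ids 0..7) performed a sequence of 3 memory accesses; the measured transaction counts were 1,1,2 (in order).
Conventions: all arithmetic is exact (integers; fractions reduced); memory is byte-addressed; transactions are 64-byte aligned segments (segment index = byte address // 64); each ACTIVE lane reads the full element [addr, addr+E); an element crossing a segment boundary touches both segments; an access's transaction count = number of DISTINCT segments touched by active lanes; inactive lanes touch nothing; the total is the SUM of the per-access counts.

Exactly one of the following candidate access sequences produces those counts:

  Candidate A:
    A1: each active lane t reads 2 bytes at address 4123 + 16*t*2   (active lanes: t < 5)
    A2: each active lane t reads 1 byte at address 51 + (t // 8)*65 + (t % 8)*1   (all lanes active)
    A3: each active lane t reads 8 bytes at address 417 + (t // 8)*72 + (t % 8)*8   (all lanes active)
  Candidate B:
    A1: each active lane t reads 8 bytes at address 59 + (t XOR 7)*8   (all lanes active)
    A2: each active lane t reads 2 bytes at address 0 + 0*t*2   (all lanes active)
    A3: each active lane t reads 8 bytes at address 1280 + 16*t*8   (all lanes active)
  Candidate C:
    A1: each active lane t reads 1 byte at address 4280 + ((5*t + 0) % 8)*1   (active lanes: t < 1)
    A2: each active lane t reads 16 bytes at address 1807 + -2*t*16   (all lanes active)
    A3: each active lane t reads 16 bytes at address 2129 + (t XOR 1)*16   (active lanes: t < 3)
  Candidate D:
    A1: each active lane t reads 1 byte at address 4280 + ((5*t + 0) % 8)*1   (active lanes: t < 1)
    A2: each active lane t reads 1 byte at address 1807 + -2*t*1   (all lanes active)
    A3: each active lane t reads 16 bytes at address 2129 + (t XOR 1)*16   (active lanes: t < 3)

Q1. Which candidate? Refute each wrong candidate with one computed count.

A: A1 gives 3 transactions, not 1
B: A1 gives 2 transactions, not 1
C: A2 gives 5 transactions, not 1
D: all counts match (1,1,2)

Answer: D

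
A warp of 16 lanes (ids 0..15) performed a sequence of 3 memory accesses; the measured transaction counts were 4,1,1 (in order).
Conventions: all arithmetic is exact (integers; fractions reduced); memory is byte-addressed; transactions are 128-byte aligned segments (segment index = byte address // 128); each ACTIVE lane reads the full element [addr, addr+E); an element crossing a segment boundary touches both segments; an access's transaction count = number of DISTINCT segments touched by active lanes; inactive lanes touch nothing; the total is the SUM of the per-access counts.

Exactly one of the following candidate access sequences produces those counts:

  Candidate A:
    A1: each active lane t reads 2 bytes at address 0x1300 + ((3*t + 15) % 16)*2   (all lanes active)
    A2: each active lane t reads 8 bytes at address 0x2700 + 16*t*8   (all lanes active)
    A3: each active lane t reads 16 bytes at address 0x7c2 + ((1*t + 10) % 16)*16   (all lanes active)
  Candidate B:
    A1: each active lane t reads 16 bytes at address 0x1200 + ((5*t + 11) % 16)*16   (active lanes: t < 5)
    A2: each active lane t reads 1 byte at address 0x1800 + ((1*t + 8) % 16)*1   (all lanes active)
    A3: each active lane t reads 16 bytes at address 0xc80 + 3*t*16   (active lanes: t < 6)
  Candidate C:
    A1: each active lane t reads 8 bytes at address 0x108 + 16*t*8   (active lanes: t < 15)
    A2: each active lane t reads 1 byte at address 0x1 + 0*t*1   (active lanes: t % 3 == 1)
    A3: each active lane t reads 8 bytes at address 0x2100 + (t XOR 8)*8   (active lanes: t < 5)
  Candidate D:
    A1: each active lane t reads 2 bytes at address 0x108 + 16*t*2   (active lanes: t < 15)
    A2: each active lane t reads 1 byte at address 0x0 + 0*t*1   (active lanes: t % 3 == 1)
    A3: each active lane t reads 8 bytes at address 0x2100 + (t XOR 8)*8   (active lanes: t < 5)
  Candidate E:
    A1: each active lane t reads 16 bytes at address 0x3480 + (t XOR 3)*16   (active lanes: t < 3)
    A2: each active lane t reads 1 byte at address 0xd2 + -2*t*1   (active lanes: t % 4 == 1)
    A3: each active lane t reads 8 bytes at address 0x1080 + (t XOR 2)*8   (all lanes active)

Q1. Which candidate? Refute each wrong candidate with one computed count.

A: A1 gives 1 transaction, not 4
B: A1 gives 2 transactions, not 4
C: A1 gives 15 transactions, not 4
E: A1 gives 1 transaction, not 4
D: all counts match (4,1,1)

Answer: D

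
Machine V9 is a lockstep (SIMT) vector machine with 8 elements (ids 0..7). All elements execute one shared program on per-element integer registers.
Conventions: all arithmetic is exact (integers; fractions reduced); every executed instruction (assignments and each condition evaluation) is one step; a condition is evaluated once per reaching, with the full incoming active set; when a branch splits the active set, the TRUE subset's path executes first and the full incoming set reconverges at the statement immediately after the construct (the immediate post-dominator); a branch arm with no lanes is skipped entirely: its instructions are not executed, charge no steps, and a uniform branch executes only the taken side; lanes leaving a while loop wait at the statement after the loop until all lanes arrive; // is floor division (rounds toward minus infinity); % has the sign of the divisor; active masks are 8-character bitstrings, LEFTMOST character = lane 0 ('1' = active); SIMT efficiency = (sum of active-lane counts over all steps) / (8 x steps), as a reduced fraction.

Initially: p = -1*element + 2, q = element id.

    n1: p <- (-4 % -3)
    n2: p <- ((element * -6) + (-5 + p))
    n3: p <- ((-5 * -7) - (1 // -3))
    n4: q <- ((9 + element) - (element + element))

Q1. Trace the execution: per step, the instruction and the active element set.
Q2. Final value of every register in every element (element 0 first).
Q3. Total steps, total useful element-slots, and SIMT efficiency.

step 0: p <- (-4 % -3)               11111111
step 1: p <- ((element * -6) + (-5 + p)) 11111111
step 2: p <- ((-5 * -7) - (1 // -3)) 11111111
step 3: q <- ((9 + element) - (element + element)) 11111111

Answer: 4 steps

p: 36,36,36,36,36,36,36,36
q: 9,8,7,6,5,4,3,2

steps = 4; useful = 32; efficiency = 32/32 = 1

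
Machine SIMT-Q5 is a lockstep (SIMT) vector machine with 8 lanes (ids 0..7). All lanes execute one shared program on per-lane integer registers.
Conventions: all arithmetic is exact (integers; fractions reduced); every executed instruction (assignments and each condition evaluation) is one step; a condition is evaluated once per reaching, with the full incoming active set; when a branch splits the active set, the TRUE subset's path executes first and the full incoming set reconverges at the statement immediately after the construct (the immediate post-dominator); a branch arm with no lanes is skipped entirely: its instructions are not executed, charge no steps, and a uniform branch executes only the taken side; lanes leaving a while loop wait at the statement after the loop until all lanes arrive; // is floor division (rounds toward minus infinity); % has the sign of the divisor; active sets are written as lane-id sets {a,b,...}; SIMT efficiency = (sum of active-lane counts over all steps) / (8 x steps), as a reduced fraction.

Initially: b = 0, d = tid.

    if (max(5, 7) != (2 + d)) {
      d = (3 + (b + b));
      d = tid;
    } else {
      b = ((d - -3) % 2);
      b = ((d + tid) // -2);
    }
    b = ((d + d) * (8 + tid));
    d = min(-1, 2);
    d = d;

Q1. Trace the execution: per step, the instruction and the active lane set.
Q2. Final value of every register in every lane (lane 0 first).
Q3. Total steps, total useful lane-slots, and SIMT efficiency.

step 0: eval (max(5, 7) != (2 + d))  {0,1,2,3,4,5,6,7}
step 1: d <- (3 + (b + b))           {0,1,2,3,4,6,7}
step 2: d <- tid                     {0,1,2,3,4,6,7}
step 3: b <- ((d - -3) % 2)          {5}
step 4: b <- ((d + tid) // -2)       {5}
step 5: b <- ((d + d) * (8 + tid))   {0,1,2,3,4,5,6,7}
step 6: d <- min(-1, 2)              {0,1,2,3,4,5,6,7}
step 7: d <- d                       {0,1,2,3,4,5,6,7}

Answer: 8 steps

b: 0,18,40,66,96,130,168,210
d: -1,-1,-1,-1,-1,-1,-1,-1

steps = 8; useful = 48; efficiency = 48/64 = 3/4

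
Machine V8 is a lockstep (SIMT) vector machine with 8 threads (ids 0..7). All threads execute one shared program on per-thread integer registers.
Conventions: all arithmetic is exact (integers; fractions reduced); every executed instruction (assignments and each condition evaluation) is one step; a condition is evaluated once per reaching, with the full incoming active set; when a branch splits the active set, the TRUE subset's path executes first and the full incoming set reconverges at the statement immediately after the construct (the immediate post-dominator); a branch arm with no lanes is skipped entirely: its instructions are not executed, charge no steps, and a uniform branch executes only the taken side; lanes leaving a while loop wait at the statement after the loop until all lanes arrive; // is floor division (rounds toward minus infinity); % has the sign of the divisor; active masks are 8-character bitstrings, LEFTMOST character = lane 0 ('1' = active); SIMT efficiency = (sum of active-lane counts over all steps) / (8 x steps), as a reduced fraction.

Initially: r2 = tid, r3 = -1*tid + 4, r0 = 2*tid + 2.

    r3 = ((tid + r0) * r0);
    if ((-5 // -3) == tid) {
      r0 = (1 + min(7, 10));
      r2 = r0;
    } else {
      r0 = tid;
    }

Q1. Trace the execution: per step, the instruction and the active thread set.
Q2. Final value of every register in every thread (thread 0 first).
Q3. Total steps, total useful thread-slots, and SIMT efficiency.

step 0: r3 <- ((tid + r0) * r0)      11111111
step 1: eval ((-5 // -3) == tid)     11111111
step 2: r0 <- (1 + min(7, 10))       01000000
step 3: r2 <- r0                     01000000
step 4: r0 <- tid                    10111111

Answer: 5 steps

r2: 0,8,2,3,4,5,6,7
r3: 4,20,48,88,140,204,280,368
r0: 0,8,2,3,4,5,6,7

steps = 5; useful = 25; efficiency = 25/40 = 5/8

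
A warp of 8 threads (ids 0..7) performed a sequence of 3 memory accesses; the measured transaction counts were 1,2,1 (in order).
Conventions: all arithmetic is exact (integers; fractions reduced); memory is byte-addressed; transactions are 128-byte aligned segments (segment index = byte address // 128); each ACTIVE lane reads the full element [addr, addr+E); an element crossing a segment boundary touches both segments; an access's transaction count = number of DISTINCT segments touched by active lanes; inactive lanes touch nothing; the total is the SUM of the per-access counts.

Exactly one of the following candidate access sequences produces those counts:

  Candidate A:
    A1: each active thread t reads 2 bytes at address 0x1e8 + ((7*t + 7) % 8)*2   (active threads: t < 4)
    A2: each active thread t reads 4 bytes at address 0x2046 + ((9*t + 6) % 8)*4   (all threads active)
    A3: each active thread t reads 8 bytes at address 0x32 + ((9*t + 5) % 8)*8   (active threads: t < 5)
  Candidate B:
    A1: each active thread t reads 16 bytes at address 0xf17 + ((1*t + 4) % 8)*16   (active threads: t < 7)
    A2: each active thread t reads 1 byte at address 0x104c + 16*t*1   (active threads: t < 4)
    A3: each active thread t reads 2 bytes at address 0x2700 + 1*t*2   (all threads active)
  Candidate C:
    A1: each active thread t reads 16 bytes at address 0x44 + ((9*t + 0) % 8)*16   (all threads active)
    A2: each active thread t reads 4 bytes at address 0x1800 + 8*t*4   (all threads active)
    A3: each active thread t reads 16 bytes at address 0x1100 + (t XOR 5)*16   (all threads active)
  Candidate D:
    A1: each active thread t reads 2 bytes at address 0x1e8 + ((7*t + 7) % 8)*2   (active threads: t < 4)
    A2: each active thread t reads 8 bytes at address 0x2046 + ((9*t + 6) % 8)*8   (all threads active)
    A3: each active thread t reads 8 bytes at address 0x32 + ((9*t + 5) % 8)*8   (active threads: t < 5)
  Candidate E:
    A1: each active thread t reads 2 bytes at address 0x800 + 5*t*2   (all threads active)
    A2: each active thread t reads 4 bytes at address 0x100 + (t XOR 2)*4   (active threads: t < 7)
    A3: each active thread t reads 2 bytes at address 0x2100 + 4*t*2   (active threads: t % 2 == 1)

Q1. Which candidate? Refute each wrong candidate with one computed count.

A: A2 gives 1 transaction, not 2
B: A1 gives 2 transactions, not 1
C: A1 gives 2 transactions, not 1
E: A2 gives 1 transaction, not 2
D: all counts match (1,2,1)

Answer: D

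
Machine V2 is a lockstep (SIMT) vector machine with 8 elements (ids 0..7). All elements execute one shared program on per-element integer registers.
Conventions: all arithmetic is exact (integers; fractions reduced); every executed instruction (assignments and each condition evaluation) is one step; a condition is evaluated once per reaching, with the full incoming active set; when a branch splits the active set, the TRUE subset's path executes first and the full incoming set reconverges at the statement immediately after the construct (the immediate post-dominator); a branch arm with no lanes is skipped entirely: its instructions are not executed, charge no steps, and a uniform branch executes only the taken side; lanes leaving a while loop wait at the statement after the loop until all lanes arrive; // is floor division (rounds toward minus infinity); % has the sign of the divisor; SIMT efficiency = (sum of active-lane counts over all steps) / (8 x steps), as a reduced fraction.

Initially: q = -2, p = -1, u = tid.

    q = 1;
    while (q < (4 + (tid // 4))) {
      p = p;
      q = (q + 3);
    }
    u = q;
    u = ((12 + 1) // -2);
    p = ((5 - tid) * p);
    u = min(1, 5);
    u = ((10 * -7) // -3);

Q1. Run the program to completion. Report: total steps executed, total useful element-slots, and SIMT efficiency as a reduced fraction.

Answer: 13 steps, 92 useful, 23/26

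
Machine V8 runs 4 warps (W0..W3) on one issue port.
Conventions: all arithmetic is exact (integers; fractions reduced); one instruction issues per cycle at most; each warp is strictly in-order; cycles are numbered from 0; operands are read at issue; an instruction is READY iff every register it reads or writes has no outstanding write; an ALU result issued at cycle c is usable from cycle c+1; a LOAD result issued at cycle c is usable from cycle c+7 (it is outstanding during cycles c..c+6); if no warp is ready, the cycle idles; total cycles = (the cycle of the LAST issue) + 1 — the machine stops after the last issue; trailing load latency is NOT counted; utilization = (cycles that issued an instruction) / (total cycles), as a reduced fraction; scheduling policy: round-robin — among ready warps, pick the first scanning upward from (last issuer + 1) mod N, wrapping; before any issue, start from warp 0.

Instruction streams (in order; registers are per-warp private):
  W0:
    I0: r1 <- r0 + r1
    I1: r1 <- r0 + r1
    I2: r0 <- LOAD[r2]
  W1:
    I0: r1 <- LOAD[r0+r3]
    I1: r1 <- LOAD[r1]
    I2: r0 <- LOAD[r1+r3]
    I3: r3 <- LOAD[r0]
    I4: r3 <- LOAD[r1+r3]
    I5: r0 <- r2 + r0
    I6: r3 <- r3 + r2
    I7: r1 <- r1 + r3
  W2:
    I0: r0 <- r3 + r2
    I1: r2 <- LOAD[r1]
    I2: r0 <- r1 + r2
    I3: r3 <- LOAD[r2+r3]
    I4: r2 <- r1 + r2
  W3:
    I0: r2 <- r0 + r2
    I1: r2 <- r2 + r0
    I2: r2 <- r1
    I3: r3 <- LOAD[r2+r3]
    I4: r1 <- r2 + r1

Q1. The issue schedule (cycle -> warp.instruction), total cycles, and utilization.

cycle 0: W0.I0
cycle 1: W1.I0
cycle 2: W2.I0
cycle 3: W3.I0
cycle 4: W0.I1
cycle 5: W2.I1
cycle 6: W3.I1
cycle 7: W0.I2
cycle 8: W1.I1
cycle 9: W3.I2
cycle 10: W3.I3
cycle 11: W3.I4
cycle 12: W2.I2
cycle 13: W2.I3
cycle 14: W2.I4
cycle 15: W1.I2
cycle 16: idle
cycle 17: idle
cycle 18: idle
cycle 19: idle
cycle 20: idle
cycle 21: idle
cycle 22: W1.I3
cycle 23: idle
cycle 24: idle
cycle 25: idle
cycle 26: idle
cycle 27: idle
cycle 28: idle
cycle 29: W1.I4
cycle 30: W1.I5
cycle 31: idle
cycle 32: idle
cycle 33: idle
cycle 34: idle
cycle 35: idle
cycle 36: W1.I6
cycle 37: W1.I7

Answer: 38 cycles, utilization 21/38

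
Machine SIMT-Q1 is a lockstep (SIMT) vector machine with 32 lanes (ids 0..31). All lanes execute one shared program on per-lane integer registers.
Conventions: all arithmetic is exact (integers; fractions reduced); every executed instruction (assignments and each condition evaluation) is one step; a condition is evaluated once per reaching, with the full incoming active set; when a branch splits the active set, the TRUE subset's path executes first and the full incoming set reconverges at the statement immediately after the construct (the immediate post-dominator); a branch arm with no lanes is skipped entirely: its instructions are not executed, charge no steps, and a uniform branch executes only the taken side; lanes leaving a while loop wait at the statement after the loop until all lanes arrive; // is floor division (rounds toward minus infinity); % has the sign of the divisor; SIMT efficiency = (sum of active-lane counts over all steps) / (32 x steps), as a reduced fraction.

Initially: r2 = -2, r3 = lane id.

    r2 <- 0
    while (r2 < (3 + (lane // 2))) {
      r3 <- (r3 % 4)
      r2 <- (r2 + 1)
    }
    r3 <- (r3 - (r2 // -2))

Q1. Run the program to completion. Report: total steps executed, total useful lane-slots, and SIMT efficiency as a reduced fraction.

Answer: 57 steps, 1104 useful, 23/38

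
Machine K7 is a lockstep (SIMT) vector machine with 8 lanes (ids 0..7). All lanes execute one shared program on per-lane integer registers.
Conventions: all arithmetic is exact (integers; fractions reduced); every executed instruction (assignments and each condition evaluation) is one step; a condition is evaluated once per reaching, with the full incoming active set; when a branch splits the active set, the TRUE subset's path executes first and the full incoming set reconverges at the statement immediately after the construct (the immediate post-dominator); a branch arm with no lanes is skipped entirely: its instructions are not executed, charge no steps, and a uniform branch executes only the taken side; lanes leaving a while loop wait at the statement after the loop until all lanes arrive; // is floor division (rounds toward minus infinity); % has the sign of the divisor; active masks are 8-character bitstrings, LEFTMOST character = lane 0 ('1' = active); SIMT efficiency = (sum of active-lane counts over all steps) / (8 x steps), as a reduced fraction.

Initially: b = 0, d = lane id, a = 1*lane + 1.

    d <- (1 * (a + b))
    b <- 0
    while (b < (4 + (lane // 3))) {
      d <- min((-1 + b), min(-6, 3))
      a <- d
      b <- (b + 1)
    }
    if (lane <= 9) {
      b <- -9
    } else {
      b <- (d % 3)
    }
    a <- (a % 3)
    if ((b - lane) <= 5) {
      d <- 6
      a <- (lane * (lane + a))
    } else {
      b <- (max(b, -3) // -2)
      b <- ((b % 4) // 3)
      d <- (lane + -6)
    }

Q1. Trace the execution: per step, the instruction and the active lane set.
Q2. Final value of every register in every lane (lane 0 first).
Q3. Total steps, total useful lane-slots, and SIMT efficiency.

step 0: d <- (1 * (a + b))           11111111
step 1: b <- 0                       11111111
step 2: eval (b < (4 + (lane // 3))) 11111111
step 3: d <- min((-1 + b), min(-6, 3)) 11111111
step 4: a <- d                       11111111
step 5: b <- (b + 1)                 11111111
step 6: eval (b < (4 + (lane // 3))) 11111111
step 7: d <- min((-1 + b), min(-6, 3)) 11111111
step 8: a <- d                       11111111
step 9: b <- (b + 1)                 11111111
step 10: eval (b < (4 + (lane // 3))) 11111111
step 11: d <- min((-1 + b), min(-6, 3)) 11111111
step 12: a <- d                       11111111
step 13: b <- (b + 1)                 11111111
step 14: eval (b < (4 + (lane // 3))) 11111111
step 15: d <- min((-1 + b), min(-6, 3)) 11111111
step 16: a <- d                       11111111
step 17: b <- (b + 1)                 11111111
step 18: eval (b < (4 + (lane // 3))) 11111111
step 19: d <- min((-1 + b), min(-6, 3)) 00011111
step 20: a <- d                       00011111
step 21: b <- (b + 1)                 00011111
step 22: eval (b < (4 + (lane // 3))) 00011111
step 23: d <- min((-1 + b), min(-6, 3)) 00000011
step 24: a <- d                       00000011
step 25: b <- (b + 1)                 00000011
step 26: eval (b < (4 + (lane // 3))) 00000011
step 27: eval (lane <= 9)             11111111
step 28: b <- -9                      11111111
step 29: a <- (a % 3)                 11111111
step 30: eval ((b - lane) <= 5)       11111111
step 31: d <- 6                       11111111
step 32: a <- (lane * (lane + a))     11111111

Answer: 33 steps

b: -9,-9,-9,-9,-9,-9,-9,-9
d: 6,6,6,6,6,6,6,6
a: 0,1,4,9,16,25,36,49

steps = 33; useful = 228; efficiency = 228/264 = 19/22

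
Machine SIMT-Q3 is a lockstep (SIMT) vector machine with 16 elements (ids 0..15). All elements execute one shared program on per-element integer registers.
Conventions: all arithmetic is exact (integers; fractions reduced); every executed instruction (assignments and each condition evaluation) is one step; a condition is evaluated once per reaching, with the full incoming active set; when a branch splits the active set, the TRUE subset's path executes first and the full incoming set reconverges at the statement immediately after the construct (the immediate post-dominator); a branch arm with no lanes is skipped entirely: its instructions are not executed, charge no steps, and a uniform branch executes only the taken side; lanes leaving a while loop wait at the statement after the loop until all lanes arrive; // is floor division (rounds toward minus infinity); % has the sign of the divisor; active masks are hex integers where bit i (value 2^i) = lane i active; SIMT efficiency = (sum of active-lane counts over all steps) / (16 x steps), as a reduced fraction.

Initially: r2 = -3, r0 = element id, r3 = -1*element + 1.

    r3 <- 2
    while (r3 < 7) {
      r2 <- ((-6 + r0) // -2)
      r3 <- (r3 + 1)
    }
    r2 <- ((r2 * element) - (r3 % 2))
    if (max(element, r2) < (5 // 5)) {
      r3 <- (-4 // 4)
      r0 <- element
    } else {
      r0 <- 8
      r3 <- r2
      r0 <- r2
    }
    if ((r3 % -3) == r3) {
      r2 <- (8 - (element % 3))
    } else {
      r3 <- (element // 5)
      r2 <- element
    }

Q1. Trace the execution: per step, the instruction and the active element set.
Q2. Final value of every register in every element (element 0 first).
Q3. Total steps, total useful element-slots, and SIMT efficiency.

step 0: r3 <- 2                      0xffff
step 1: eval (r3 < 7)                0xffff
step 2: r2 <- ((-6 + r0) // -2)      0xffff
step 3: r3 <- (r3 + 1)               0xffff
step 4: eval (r3 < 7)                0xffff
step 5: r2 <- ((-6 + r0) // -2)      0xffff
step 6: r3 <- (r3 + 1)               0xffff
step 7: eval (r3 < 7)                0xffff
step 8: r2 <- ((-6 + r0) // -2)      0xffff
step 9: r3 <- (r3 + 1)               0xffff
step 10: eval (r3 < 7)                0xffff
step 11: r2 <- ((-6 + r0) // -2)      0xffff
step 12: r3 <- (r3 + 1)               0xffff
step 13: eval (r3 < 7)                0xffff
step 14: r2 <- ((-6 + r0) // -2)      0xffff
step 15: r3 <- (r3 + 1)               0xffff
step 16: eval (r3 < 7)                0xffff
step 17: r2 <- ((r2 * element) - (r3 % 2)) 0xffff
step 18: eval (max(element, r2) < (5 // 5)) 0xffff
step 19: r3 <- (-4 // 4)              0x0001
step 20: r0 <- element                0x0001
step 21: r0 <- 8                      0xfffe
step 22: r3 <- r2                     0xfffe
step 23: r0 <- r2                     0xfffe
step 24: eval ((r3 % -3) == r3)       0xffff
step 25: r2 <- (8 - (element % 3))    0x0061
step 26: r3 <- (element // 5)         0xff9e
step 27: r2 <- element                0xff9e

Answer: 28 steps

r2: 8,1,2,3,4,6,8,7,8,9,10,11,12,13,14,15
r0: 0,1,3,2,3,-1,-1,-8,-9,-19,-21,-34,-37,-53,-57,-76
r3: -1,0,0,0,0,-1,-1,1,1,1,2,2,2,2,2,3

steps = 28; useful = 396; efficiency = 396/448 = 99/112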